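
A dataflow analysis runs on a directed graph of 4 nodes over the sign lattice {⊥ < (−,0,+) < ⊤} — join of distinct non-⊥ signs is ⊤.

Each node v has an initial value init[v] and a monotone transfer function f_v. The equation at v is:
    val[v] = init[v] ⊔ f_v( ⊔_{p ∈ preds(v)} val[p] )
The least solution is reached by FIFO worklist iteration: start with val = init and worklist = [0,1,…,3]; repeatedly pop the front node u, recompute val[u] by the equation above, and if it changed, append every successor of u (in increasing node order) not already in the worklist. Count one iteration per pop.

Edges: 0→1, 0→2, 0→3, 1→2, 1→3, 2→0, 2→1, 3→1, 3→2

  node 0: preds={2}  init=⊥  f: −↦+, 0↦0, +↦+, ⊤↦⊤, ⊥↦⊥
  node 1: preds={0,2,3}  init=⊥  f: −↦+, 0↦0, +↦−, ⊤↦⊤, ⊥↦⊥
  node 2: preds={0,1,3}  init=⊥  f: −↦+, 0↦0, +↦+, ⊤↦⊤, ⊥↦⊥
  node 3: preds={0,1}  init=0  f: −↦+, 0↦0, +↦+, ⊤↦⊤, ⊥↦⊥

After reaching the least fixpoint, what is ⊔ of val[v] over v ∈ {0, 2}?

0

Iteration log — 8 steps:
  step 1. node 0  ⊔preds=⊥  new=⊥  stable
  step 2. node 1  ⊔preds=0  new=0  old=⊥  +wl: 
  step 3. node 2  ⊔preds=0  new=0  old=⊥  +wl: 0,1
  step 4. node 3  ⊔preds=0  new=0  stable
  step 5. node 0  ⊔preds=0  new=0  old=⊥  +wl: 2,3
  step 6. node 1  ⊔preds=0  new=0  stable
  step 7. node 2  ⊔preds=0  new=0  stable
  step 8. node 3  ⊔preds=0  new=0  stable

Least fixpoint reached:
  node 0: 0
  node 1: 0
  node 2: 0
  node 3: 0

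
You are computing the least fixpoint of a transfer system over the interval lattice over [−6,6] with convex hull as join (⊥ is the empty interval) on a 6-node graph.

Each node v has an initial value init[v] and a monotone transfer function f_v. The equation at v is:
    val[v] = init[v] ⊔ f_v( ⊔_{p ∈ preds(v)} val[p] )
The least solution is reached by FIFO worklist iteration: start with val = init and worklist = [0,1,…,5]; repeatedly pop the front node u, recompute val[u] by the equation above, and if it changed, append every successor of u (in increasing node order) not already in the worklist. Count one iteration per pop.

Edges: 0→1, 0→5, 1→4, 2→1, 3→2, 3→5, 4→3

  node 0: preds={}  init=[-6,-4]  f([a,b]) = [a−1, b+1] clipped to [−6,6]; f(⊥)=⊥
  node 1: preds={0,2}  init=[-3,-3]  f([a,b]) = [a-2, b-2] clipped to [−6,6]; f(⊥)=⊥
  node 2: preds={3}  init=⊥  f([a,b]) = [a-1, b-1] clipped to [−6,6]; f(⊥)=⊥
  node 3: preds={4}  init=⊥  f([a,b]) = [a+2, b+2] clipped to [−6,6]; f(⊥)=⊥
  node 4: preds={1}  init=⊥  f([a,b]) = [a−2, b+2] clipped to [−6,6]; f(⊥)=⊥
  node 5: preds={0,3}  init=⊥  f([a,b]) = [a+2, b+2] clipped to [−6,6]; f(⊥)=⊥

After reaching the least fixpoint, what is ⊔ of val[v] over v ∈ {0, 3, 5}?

[-6,6]

Worklist (37 pops):
  #1 pop 0: in=⊥ → [-6,-4] (no change)
  #2 pop 1: in=[-6,-4] → [-6,-3] (was [-3,-3]); enqueue []
  #3 pop 2: in=⊥ → ⊥ (no change)
  #4 pop 3: in=⊥ → ⊥ (no change)
  #5 pop 4: in=[-6,-3] → [-6,-1] (was ⊥); enqueue [3]
  #6 pop 5: in=[-6,-4] → [-4,-2] (was ⊥); enqueue []
  #7 pop 3: in=[-6,-1] → [-4,1] (was ⊥); enqueue [2,5]
  #8 pop 2: in=[-4,1] → [-5,0] (was ⊥); enqueue [1]
  #9 pop 5: in=[-6,1] → [-4,3] (was [-4,-2]); enqueue []
  #10 pop 1: in=[-6,0] → [-6,-2] (was [-6,-3]); enqueue [4]
  #11 pop 4: in=[-6,-2] → [-6,0] (was [-6,-1]); enqueue [3]
  #12 pop 3: in=[-6,0] → [-4,2] (was [-4,1]); enqueue [2,5]
  #13 pop 2: in=[-4,2] → [-5,1] (was [-5,0]); enqueue [1]
  #14 pop 5: in=[-6,2] → [-4,4] (was [-4,3]); enqueue []
  #15 pop 1: in=[-6,1] → [-6,-1] (was [-6,-2]); enqueue [4]
  #16 pop 4: in=[-6,-1] → [-6,1] (was [-6,0]); enqueue [3]
  #17 pop 3: in=[-6,1] → [-4,3] (was [-4,2]); enqueue [2,5]
  #18 pop 2: in=[-4,3] → [-5,2] (was [-5,1]); enqueue [1]
  #19 pop 5: in=[-6,3] → [-4,5] (was [-4,4]); enqueue []
  #20 pop 1: in=[-6,2] → [-6,0] (was [-6,-1]); enqueue [4]
  #21 pop 4: in=[-6,0] → [-6,2] (was [-6,1]); enqueue [3]
  #22 pop 3: in=[-6,2] → [-4,4] (was [-4,3]); enqueue [2,5]
  #23 pop 2: in=[-4,4] → [-5,3] (was [-5,2]); enqueue [1]
  #24 pop 5: in=[-6,4] → [-4,6] (was [-4,5]); enqueue []
  #25 pop 1: in=[-6,3] → [-6,1] (was [-6,0]); enqueue [4]
  #26 pop 4: in=[-6,1] → [-6,3] (was [-6,2]); enqueue [3]
  #27 pop 3: in=[-6,3] → [-4,5] (was [-4,4]); enqueue [2,5]
  #28 pop 2: in=[-4,5] → [-5,4] (was [-5,3]); enqueue [1]
  #29 pop 5: in=[-6,5] → [-4,6] (no change)
  #30 pop 1: in=[-6,4] → [-6,2] (was [-6,1]); enqueue [4]
  #31 pop 4: in=[-6,2] → [-6,4] (was [-6,3]); enqueue [3]
  #32 pop 3: in=[-6,4] → [-4,6] (was [-4,5]); enqueue [2,5]
  #33 pop 2: in=[-4,6] → [-5,5] (was [-5,4]); enqueue [1]
  #34 pop 5: in=[-6,6] → [-4,6] (no change)
  #35 pop 1: in=[-6,5] → [-6,3] (was [-6,2]); enqueue [4]
  #36 pop 4: in=[-6,3] → [-6,5] (was [-6,4]); enqueue [3]
  #37 pop 3: in=[-6,5] → [-4,6] (no change)

Fixpoint:
  val[0] = [-6,-4]
  val[1] = [-6,3]
  val[2] = [-5,5]
  val[3] = [-4,6]
  val[4] = [-6,5]
  val[5] = [-4,6]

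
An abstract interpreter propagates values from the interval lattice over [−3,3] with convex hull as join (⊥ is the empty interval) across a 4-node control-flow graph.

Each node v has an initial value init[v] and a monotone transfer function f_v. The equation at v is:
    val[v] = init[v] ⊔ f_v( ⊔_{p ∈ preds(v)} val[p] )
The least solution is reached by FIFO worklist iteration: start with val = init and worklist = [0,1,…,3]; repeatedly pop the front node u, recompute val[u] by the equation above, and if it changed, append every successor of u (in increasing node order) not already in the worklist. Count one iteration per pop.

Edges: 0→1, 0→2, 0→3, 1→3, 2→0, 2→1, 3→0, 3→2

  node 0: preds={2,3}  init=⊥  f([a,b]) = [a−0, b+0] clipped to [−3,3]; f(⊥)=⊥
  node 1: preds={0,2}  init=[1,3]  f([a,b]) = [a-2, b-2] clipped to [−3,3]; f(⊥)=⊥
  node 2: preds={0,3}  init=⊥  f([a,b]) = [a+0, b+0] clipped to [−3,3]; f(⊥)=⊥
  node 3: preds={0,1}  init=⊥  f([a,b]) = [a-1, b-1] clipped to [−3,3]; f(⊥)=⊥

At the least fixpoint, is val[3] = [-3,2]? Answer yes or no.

yes

Trace (13 dequeues):
  [1] u=0 | in ⊥ | out ⊥ | ==
  [2] u=1 | in ⊥ | out [1,3] | ==
  [3] u=2 | in ⊥ | out ⊥ | ==
  [4] u=3 | in [1,3] | out [0,2] | prev ⊥ | push {0,2}
  [5] u=0 | in [0,2] | out [0,2] | prev ⊥ | push {1,3}
  [6] u=2 | in [0,2] | out [0,2] | prev ⊥ | push {0}
  [7] u=1 | in [0,2] | out [-2,3] | prev [1,3] | push {}
  [8] u=3 | in [-2,3] | out [-3,2] | prev [0,2] | push {2}
  [9] u=0 | in [-3,2] | out [-3,2] | prev [0,2] | push {1,3}
  [10] u=2 | in [-3,2] | out [-3,2] | prev [0,2] | push {0}
  [11] u=1 | in [-3,2] | out [-3,3] | prev [-2,3] | push {}
  [12] u=3 | in [-3,3] | out [-3,2] | ==
  [13] u=0 | in [-3,2] | out [-3,2] | ==

Converged values:
  [0] [-3,2]
  [1] [-3,3]
  [2] [-3,2]
  [3] [-3,2]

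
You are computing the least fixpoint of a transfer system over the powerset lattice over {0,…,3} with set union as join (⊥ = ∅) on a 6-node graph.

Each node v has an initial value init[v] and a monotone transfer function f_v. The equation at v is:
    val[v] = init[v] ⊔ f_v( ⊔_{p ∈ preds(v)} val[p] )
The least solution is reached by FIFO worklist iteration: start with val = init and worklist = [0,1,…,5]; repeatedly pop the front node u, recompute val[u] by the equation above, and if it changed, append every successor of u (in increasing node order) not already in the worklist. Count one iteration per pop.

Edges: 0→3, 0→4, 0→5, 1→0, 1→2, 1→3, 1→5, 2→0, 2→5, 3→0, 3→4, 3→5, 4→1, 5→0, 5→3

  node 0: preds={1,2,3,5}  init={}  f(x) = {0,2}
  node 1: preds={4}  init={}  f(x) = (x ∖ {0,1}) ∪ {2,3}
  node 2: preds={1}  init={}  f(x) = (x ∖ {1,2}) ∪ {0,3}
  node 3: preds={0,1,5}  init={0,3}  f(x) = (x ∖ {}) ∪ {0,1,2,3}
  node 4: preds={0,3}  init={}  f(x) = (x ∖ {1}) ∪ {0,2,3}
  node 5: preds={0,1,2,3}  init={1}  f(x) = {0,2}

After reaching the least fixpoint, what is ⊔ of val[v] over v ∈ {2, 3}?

Trace (9 dequeues):
  [1] u=0 | in {0,1,3} | out {0,2} | prev {} | push {}
  [2] u=1 | in {} | out {2,3} | prev {} | push {0}
  [3] u=2 | in {2,3} | out {0,3} | prev {} | push {}
  [4] u=3 | in {0,1,2,3} | out {0,1,2,3} | prev {0,3} | push {}
  [5] u=4 | in {0,1,2,3} | out {0,2,3} | prev {} | push {1}
  [6] u=5 | in {0,1,2,3} | out {0,1,2} | prev {1} | push {3}
  [7] u=0 | in {0,1,2,3} | out {0,2} | ==
  [8] u=1 | in {0,2,3} | out {2,3} | ==
  [9] u=3 | in {0,1,2,3} | out {0,1,2,3} | ==

Converged values:
  [0] {0,2}
  [1] {2,3}
  [2] {0,3}
  [3] {0,1,2,3}
  [4] {0,2,3}
  [5] {0,1,2}

{0,1,2,3}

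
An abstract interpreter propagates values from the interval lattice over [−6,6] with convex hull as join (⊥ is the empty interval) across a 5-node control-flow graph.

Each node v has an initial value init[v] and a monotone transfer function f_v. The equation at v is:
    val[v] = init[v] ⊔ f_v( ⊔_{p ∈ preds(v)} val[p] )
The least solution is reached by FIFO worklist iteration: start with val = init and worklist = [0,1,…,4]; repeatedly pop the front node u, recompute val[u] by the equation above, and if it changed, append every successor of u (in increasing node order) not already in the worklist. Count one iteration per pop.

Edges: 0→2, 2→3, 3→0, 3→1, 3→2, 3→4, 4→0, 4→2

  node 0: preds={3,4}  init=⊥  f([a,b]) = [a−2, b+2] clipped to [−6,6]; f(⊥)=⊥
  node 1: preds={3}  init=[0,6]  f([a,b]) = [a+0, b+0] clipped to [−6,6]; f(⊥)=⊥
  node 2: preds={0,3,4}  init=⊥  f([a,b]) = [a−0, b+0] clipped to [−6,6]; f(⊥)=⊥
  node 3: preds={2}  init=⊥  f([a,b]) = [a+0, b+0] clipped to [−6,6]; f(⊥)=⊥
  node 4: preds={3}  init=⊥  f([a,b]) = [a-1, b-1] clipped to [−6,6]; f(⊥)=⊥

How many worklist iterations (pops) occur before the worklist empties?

5

Worklist (5 pops):
  #1 pop 0: in=⊥ → ⊥ (no change)
  #2 pop 1: in=⊥ → [0,6] (no change)
  #3 pop 2: in=⊥ → ⊥ (no change)
  #4 pop 3: in=⊥ → ⊥ (no change)
  #5 pop 4: in=⊥ → ⊥ (no change)

Fixpoint:
  val[0] = ⊥
  val[1] = [0,6]
  val[2] = ⊥
  val[3] = ⊥
  val[4] = ⊥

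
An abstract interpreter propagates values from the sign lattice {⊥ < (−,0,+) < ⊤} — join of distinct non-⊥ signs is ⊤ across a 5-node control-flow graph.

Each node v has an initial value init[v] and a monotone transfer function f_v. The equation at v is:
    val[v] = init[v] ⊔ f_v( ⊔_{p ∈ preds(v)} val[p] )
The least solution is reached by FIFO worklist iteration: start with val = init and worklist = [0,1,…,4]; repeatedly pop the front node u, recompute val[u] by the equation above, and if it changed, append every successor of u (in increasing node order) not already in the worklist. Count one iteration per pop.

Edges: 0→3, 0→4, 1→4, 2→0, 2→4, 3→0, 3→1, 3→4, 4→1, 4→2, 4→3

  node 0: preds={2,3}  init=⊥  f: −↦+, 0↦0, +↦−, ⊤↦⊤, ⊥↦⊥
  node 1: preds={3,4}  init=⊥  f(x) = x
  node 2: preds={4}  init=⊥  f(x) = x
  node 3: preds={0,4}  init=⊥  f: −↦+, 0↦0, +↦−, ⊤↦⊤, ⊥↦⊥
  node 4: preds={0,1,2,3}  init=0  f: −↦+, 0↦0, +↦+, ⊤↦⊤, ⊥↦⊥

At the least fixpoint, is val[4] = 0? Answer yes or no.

yes

Worklist (9 pops):
  #1 pop 0: in=⊥ → ⊥ (no change)
  #2 pop 1: in=0 → 0 (was ⊥); enqueue []
  #3 pop 2: in=0 → 0 (was ⊥); enqueue [0]
  #4 pop 3: in=0 → 0 (was ⊥); enqueue [1]
  #5 pop 4: in=0 → 0 (no change)
  #6 pop 0: in=0 → 0 (was ⊥); enqueue [3,4]
  #7 pop 1: in=0 → 0 (no change)
  #8 pop 3: in=0 → 0 (no change)
  #9 pop 4: in=0 → 0 (no change)

Fixpoint:
  val[0] = 0
  val[1] = 0
  val[2] = 0
  val[3] = 0
  val[4] = 0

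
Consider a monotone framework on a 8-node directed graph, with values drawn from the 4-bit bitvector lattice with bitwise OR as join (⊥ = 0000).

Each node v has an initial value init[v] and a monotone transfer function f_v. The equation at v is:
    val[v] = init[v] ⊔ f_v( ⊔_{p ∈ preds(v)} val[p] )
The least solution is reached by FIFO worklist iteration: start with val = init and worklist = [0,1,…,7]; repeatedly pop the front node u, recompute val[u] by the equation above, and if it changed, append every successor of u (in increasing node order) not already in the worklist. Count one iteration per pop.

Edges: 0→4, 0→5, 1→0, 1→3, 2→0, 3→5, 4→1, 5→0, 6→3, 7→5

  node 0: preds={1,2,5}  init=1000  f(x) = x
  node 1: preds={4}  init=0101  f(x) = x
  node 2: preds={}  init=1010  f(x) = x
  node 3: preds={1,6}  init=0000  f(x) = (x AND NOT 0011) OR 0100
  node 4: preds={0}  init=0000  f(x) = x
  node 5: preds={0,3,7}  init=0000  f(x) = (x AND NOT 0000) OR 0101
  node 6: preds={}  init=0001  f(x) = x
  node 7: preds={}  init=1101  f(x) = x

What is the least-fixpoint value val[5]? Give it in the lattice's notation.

1111

Iteration log — 12 steps:
  step 1. node 0  ⊔preds=1111  new=1111  old=1000  +wl: 
  step 2. node 1  ⊔preds=0000  new=0101  stable
  step 3. node 2  ⊔preds=0000  new=1010  stable
  step 4. node 3  ⊔preds=0101  new=0100  old=0000  +wl: 
  step 5. node 4  ⊔preds=1111  new=1111  old=0000  +wl: 1
  step 6. node 5  ⊔preds=1111  new=1111  old=0000  +wl: 0
  step 7. node 6  ⊔preds=0000  new=0001  stable
  step 8. node 7  ⊔preds=0000  new=1101  stable
  step 9. node 1  ⊔preds=1111  new=1111  old=0101  +wl: 3
  step 10. node 0  ⊔preds=1111  new=1111  stable
  step 11. node 3  ⊔preds=1111  new=1100  old=0100  +wl: 5
  step 12. node 5  ⊔preds=1111  new=1111  stable

Least fixpoint reached:
  node 0: 1111
  node 1: 1111
  node 2: 1010
  node 3: 1100
  node 4: 1111
  node 5: 1111
  node 6: 0001
  node 7: 1101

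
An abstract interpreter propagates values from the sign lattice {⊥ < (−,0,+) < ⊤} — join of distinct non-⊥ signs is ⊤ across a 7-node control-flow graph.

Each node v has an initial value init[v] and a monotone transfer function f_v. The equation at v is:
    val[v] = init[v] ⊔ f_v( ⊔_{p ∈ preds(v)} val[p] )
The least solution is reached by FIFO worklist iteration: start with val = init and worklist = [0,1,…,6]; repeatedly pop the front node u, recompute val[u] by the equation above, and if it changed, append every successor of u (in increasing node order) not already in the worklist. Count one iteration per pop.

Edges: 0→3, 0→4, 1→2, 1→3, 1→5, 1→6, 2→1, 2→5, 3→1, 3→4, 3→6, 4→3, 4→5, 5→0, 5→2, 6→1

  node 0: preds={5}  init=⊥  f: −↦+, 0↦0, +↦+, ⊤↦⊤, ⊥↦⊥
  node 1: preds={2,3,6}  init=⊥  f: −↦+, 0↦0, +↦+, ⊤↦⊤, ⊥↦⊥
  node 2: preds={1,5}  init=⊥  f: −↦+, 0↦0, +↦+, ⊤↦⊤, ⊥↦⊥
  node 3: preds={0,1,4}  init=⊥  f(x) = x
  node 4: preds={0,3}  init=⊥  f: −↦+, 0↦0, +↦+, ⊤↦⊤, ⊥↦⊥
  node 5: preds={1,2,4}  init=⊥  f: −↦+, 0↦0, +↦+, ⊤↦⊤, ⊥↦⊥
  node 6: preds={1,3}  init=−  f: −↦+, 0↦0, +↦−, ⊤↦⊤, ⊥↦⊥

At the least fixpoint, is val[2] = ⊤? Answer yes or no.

yes

Iteration log — 21 steps:
  step 1. node 0  ⊔preds=⊥  new=⊥  stable
  step 2. node 1  ⊔preds=−  new=+  old=⊥  +wl: 
  step 3. node 2  ⊔preds=+  new=+  old=⊥  +wl: 1
  step 4. node 3  ⊔preds=+  new=+  old=⊥  +wl: 
  step 5. node 4  ⊔preds=+  new=+  old=⊥  +wl: 3
  step 6. node 5  ⊔preds=+  new=+  old=⊥  +wl: 0,2
  step 7. node 6  ⊔preds=+  new=−  stable
  step 8. node 1  ⊔preds=⊤  new=⊤  old=+  +wl: 5,6
  step 9. node 3  ⊔preds=⊤  new=⊤  old=+  +wl: 1,4
  step 10. node 0  ⊔preds=+  new=+  old=⊥  +wl: 3
  step 11. node 2  ⊔preds=⊤  new=⊤  old=+  +wl: 
  step 12. node 5  ⊔preds=⊤  new=⊤  old=+  +wl: 0,2
  step 13. node 6  ⊔preds=⊤  new=⊤  old=−  +wl: 
  step 14. node 1  ⊔preds=⊤  new=⊤  stable
  step 15. node 4  ⊔preds=⊤  new=⊤  old=+  +wl: 5
  step 16. node 3  ⊔preds=⊤  new=⊤  stable
  step 17. node 0  ⊔preds=⊤  new=⊤  old=+  +wl: 3,4
  step 18. node 2  ⊔preds=⊤  new=⊤  stable
  step 19. node 5  ⊔preds=⊤  new=⊤  stable
  step 20. node 3  ⊔preds=⊤  new=⊤  stable
  step 21. node 4  ⊔preds=⊤  new=⊤  stable

Least fixpoint reached:
  node 0: ⊤
  node 1: ⊤
  node 2: ⊤
  node 3: ⊤
  node 4: ⊤
  node 5: ⊤
  node 6: ⊤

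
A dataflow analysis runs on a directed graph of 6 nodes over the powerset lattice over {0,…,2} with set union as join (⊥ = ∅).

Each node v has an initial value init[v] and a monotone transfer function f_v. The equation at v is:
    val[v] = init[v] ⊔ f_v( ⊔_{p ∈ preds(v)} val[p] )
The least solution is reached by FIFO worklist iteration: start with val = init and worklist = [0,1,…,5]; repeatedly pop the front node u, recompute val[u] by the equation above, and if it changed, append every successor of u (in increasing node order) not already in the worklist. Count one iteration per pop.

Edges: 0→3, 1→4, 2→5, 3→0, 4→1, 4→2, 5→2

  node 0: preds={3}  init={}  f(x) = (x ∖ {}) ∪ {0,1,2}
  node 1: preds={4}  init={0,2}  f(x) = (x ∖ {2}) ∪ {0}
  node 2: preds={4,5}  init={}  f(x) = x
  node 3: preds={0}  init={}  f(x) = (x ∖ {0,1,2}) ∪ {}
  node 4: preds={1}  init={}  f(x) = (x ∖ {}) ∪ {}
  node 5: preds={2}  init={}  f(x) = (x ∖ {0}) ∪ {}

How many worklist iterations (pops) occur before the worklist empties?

10

Trace (10 dequeues):
  [1] u=0 | in {} | out {0,1,2} | prev {} | push {}
  [2] u=1 | in {} | out {0,2} | ==
  [3] u=2 | in {} | out {} | ==
  [4] u=3 | in {0,1,2} | out {} | ==
  [5] u=4 | in {0,2} | out {0,2} | prev {} | push {1,2}
  [6] u=5 | in {} | out {} | ==
  [7] u=1 | in {0,2} | out {0,2} | ==
  [8] u=2 | in {0,2} | out {0,2} | prev {} | push {5}
  [9] u=5 | in {0,2} | out {2} | prev {} | push {2}
  [10] u=2 | in {0,2} | out {0,2} | ==

Converged values:
  [0] {0,1,2}
  [1] {0,2}
  [2] {0,2}
  [3] {}
  [4] {0,2}
  [5] {2}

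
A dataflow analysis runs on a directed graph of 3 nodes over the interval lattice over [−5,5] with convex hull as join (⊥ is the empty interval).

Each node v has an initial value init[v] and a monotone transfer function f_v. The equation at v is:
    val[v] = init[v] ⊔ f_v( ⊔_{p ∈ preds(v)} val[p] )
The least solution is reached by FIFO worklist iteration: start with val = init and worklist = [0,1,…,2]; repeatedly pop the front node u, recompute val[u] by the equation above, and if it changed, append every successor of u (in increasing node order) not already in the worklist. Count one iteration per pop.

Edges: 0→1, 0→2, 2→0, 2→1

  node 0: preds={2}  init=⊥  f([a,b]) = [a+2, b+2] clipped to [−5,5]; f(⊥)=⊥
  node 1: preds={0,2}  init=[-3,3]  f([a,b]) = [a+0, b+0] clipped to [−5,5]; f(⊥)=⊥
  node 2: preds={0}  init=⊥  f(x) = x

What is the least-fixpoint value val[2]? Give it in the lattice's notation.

Worklist (3 pops):
  #1 pop 0: in=⊥ → ⊥ (no change)
  #2 pop 1: in=⊥ → [-3,3] (no change)
  #3 pop 2: in=⊥ → ⊥ (no change)

Fixpoint:
  val[0] = ⊥
  val[1] = [-3,3]
  val[2] = ⊥

⊥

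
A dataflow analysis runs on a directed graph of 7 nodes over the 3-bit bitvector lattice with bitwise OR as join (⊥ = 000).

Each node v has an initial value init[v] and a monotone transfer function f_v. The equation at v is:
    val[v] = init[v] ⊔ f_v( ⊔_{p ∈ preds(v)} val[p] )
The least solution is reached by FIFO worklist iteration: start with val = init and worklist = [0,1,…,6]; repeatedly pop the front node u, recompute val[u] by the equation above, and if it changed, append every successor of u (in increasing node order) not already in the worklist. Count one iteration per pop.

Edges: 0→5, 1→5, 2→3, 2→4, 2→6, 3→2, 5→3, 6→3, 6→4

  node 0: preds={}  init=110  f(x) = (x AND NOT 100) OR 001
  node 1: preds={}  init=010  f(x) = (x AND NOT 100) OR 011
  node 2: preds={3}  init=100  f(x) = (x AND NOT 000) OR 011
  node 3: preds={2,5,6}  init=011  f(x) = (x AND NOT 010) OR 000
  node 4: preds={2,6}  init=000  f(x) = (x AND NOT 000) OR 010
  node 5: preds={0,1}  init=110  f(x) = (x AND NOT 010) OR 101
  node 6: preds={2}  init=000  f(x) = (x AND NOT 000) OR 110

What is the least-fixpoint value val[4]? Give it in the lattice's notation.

Iteration log — 10 steps:
  step 1. node 0  ⊔preds=000  new=111  old=110  +wl: 
  step 2. node 1  ⊔preds=000  new=011  old=010  +wl: 
  step 3. node 2  ⊔preds=011  new=111  old=100  +wl: 
  step 4. node 3  ⊔preds=111  new=111  old=011  +wl: 2
  step 5. node 4  ⊔preds=111  new=111  old=000  +wl: 
  step 6. node 5  ⊔preds=111  new=111  old=110  +wl: 3
  step 7. node 6  ⊔preds=111  new=111  old=000  +wl: 4
  step 8. node 2  ⊔preds=111  new=111  stable
  step 9. node 3  ⊔preds=111  new=111  stable
  step 10. node 4  ⊔preds=111  new=111  stable

Least fixpoint reached:
  node 0: 111
  node 1: 011
  node 2: 111
  node 3: 111
  node 4: 111
  node 5: 111
  node 6: 111

111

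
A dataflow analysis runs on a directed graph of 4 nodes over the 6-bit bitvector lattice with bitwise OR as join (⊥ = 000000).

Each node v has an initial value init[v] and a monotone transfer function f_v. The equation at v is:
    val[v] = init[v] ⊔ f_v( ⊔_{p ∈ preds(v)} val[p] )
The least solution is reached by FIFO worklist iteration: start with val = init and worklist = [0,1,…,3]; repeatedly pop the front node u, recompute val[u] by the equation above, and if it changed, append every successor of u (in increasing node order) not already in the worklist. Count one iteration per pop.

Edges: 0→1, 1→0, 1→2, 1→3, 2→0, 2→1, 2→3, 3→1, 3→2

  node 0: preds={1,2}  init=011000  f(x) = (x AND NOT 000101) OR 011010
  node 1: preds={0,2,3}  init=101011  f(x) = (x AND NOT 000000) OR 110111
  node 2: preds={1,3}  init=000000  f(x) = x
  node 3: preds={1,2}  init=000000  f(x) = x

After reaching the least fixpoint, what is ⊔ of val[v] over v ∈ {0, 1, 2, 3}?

111111

Worklist (7 pops):
  #1 pop 0: in=101011 → 111010 (was 011000); enqueue []
  #2 pop 1: in=111010 → 111111 (was 101011); enqueue [0]
  #3 pop 2: in=111111 → 111111 (was 000000); enqueue [1]
  #4 pop 3: in=111111 → 111111 (was 000000); enqueue [2]
  #5 pop 0: in=111111 → 111010 (no change)
  #6 pop 1: in=111111 → 111111 (no change)
  #7 pop 2: in=111111 → 111111 (no change)

Fixpoint:
  val[0] = 111010
  val[1] = 111111
  val[2] = 111111
  val[3] = 111111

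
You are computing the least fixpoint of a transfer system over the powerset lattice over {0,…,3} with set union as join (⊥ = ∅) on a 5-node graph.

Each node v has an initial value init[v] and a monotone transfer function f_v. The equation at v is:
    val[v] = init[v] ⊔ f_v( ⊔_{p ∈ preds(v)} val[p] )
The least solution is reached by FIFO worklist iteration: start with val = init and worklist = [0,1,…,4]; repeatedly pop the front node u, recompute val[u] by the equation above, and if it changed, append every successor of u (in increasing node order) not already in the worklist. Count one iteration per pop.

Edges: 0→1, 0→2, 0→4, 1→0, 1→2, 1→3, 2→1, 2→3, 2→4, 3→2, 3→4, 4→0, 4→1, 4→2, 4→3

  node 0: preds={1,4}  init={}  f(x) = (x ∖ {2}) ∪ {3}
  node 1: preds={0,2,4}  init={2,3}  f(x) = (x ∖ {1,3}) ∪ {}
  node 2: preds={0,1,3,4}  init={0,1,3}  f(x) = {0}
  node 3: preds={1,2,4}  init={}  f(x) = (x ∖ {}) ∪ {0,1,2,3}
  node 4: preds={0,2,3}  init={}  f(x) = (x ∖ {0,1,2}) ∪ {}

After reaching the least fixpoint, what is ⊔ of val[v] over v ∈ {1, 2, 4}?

{0,1,2,3}

Iteration log — 10 steps:
  step 1. node 0  ⊔preds={2,3}  new={3}  old={}  +wl: 
  step 2. node 1  ⊔preds={0,1,3}  new={0,2,3}  old={2,3}  +wl: 0
  step 3. node 2  ⊔preds={0,2,3}  new={0,1,3}  stable
  step 4. node 3  ⊔preds={0,1,2,3}  new={0,1,2,3}  old={}  +wl: 2
  step 5. node 4  ⊔preds={0,1,2,3}  new={3}  old={}  +wl: 1,3
  step 6. node 0  ⊔preds={0,2,3}  new={0,3}  old={3}  +wl: 4
  step 7. node 2  ⊔preds={0,1,2,3}  new={0,1,3}  stable
  step 8. node 1  ⊔preds={0,1,3}  new={0,2,3}  stable
  step 9. node 3  ⊔preds={0,1,2,3}  new={0,1,2,3}  stable
  step 10. node 4  ⊔preds={0,1,2,3}  new={3}  stable

Least fixpoint reached:
  node 0: {0,3}
  node 1: {0,2,3}
  node 2: {0,1,3}
  node 3: {0,1,2,3}
  node 4: {3}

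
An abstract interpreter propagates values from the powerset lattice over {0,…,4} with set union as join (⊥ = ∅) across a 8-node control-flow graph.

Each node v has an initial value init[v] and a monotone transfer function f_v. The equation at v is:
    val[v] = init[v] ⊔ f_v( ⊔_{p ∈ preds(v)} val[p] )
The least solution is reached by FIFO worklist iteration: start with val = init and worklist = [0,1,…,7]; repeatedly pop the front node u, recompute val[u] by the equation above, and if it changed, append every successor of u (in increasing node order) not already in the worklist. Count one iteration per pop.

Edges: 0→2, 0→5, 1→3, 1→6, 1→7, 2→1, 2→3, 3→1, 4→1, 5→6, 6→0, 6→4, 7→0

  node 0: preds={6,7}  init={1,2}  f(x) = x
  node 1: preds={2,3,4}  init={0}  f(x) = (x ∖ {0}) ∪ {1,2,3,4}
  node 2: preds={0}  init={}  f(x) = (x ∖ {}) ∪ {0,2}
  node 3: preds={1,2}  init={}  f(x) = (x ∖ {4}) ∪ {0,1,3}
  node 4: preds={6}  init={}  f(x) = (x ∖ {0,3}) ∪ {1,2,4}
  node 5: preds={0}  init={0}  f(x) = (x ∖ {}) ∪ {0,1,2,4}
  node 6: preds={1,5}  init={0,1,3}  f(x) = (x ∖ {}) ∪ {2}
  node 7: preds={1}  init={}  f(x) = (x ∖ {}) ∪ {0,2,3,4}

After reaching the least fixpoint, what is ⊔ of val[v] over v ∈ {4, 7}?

Worklist (15 pops):
  #1 pop 0: in={0,1,3} → {0,1,2,3} (was {1,2}); enqueue []
  #2 pop 1: in={} → {0,1,2,3,4} (was {0}); enqueue []
  #3 pop 2: in={0,1,2,3} → {0,1,2,3} (was {}); enqueue [1]
  #4 pop 3: in={0,1,2,3,4} → {0,1,2,3} (was {}); enqueue []
  #5 pop 4: in={0,1,3} → {1,2,4} (was {}); enqueue []
  #6 pop 5: in={0,1,2,3} → {0,1,2,3,4} (was {0}); enqueue []
  #7 pop 6: in={0,1,2,3,4} → {0,1,2,3,4} (was {0,1,3}); enqueue [0,4]
  #8 pop 7: in={0,1,2,3,4} → {0,1,2,3,4} (was {}); enqueue []
  #9 pop 1: in={0,1,2,3,4} → {0,1,2,3,4} (no change)
  #10 pop 0: in={0,1,2,3,4} → {0,1,2,3,4} (was {0,1,2,3}); enqueue [2,5]
  #11 pop 4: in={0,1,2,3,4} → {1,2,4} (no change)
  #12 pop 2: in={0,1,2,3,4} → {0,1,2,3,4} (was {0,1,2,3}); enqueue [1,3]
  #13 pop 5: in={0,1,2,3,4} → {0,1,2,3,4} (no change)
  #14 pop 1: in={0,1,2,3,4} → {0,1,2,3,4} (no change)
  #15 pop 3: in={0,1,2,3,4} → {0,1,2,3} (no change)

Fixpoint:
  val[0] = {0,1,2,3,4}
  val[1] = {0,1,2,3,4}
  val[2] = {0,1,2,3,4}
  val[3] = {0,1,2,3}
  val[4] = {1,2,4}
  val[5] = {0,1,2,3,4}
  val[6] = {0,1,2,3,4}
  val[7] = {0,1,2,3,4}

{0,1,2,3,4}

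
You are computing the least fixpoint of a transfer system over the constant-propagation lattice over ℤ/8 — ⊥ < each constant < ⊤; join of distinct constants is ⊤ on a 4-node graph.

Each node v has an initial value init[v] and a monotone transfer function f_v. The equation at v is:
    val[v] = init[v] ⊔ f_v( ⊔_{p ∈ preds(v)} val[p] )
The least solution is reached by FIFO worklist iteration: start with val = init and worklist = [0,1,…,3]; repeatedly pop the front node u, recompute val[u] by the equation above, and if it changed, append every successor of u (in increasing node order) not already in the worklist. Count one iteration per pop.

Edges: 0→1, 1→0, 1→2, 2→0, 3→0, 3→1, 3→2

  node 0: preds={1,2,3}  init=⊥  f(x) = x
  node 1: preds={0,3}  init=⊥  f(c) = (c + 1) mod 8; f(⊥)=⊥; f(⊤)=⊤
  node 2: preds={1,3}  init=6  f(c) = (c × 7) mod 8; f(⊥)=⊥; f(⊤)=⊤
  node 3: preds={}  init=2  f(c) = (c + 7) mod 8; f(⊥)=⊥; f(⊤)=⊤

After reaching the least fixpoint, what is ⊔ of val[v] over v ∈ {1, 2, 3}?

⊤

Iteration log — 5 steps:
  step 1. node 0  ⊔preds=⊤  new=⊤  old=⊥  +wl: 
  step 2. node 1  ⊔preds=⊤  new=⊤  old=⊥  +wl: 0
  step 3. node 2  ⊔preds=⊤  new=⊤  old=6  +wl: 
  step 4. node 3  ⊔preds=⊥  new=2  stable
  step 5. node 0  ⊔preds=⊤  new=⊤  stable

Least fixpoint reached:
  node 0: ⊤
  node 1: ⊤
  node 2: ⊤
  node 3: 2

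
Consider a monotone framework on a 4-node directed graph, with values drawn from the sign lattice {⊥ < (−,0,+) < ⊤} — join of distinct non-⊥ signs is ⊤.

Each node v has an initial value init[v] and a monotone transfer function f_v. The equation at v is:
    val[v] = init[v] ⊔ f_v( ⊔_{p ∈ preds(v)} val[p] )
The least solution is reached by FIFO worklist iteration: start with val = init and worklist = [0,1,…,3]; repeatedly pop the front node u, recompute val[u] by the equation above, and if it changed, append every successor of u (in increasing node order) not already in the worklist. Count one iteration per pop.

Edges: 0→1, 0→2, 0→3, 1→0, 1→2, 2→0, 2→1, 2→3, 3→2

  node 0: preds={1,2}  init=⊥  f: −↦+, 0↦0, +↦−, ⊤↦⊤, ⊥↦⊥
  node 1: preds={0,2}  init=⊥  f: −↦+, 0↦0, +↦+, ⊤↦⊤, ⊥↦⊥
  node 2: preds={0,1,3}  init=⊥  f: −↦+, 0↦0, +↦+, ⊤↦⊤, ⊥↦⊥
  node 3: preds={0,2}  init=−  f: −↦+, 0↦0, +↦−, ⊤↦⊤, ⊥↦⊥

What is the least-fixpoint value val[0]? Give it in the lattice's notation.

Worklist (12 pops):
  #1 pop 0: in=⊥ → ⊥ (no change)
  #2 pop 1: in=⊥ → ⊥ (no change)
  #3 pop 2: in=− → + (was ⊥); enqueue [0,1]
  #4 pop 3: in=+ → − (no change)
  #5 pop 0: in=+ → − (was ⊥); enqueue [2,3]
  #6 pop 1: in=⊤ → ⊤ (was ⊥); enqueue [0]
  #7 pop 2: in=⊤ → ⊤ (was +); enqueue [1]
  #8 pop 3: in=⊤ → ⊤ (was −); enqueue [2]
  #9 pop 0: in=⊤ → ⊤ (was −); enqueue [3]
  #10 pop 1: in=⊤ → ⊤ (no change)
  #11 pop 2: in=⊤ → ⊤ (no change)
  #12 pop 3: in=⊤ → ⊤ (no change)

Fixpoint:
  val[0] = ⊤
  val[1] = ⊤
  val[2] = ⊤
  val[3] = ⊤

⊤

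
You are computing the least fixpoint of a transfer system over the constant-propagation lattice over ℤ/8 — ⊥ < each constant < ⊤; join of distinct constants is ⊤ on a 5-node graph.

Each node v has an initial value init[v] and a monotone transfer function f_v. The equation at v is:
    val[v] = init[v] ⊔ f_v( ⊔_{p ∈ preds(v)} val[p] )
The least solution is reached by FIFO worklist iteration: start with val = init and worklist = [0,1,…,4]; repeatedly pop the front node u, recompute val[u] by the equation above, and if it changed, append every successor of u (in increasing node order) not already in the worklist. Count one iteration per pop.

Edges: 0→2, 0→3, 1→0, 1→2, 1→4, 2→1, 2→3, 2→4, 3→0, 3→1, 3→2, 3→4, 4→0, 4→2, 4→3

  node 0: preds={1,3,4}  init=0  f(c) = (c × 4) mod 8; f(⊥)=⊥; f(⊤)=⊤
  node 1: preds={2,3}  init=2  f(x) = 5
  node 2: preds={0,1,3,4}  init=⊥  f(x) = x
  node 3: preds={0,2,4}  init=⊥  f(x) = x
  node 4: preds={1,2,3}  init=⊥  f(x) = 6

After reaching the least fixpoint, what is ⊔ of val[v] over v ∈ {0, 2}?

⊤

Trace (9 dequeues):
  [1] u=0 | in 2 | out 0 | ==
  [2] u=1 | in ⊥ | out ⊤ | prev 2 | push {0}
  [3] u=2 | in ⊤ | out ⊤ | prev ⊥ | push {1}
  [4] u=3 | in ⊤ | out ⊤ | prev ⊥ | push {2}
  [5] u=4 | in ⊤ | out 6 | prev ⊥ | push {3}
  [6] u=0 | in ⊤ | out ⊤ | prev 0 | push {}
  [7] u=1 | in ⊤ | out ⊤ | ==
  [8] u=2 | in ⊤ | out ⊤ | ==
  [9] u=3 | in ⊤ | out ⊤ | ==

Converged values:
  [0] ⊤
  [1] ⊤
  [2] ⊤
  [3] ⊤
  [4] 6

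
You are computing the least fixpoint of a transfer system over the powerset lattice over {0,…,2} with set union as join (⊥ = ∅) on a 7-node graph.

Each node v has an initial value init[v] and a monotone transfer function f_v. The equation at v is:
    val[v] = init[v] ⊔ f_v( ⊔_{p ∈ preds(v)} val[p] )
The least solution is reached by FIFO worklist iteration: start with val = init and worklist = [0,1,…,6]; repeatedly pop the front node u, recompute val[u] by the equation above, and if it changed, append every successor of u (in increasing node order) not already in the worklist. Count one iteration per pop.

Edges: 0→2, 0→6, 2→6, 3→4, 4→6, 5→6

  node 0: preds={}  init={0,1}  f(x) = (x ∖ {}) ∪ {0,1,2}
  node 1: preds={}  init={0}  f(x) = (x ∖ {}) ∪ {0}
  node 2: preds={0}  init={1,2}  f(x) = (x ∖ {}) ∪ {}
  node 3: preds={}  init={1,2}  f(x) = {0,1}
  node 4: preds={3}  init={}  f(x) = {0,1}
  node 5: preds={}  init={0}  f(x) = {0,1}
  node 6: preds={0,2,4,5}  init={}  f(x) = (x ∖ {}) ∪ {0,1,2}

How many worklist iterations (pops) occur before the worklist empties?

Worklist (7 pops):
  #1 pop 0: in={} → {0,1,2} (was {0,1}); enqueue []
  #2 pop 1: in={} → {0} (no change)
  #3 pop 2: in={0,1,2} → {0,1,2} (was {1,2}); enqueue []
  #4 pop 3: in={} → {0,1,2} (was {1,2}); enqueue []
  #5 pop 4: in={0,1,2} → {0,1} (was {}); enqueue []
  #6 pop 5: in={} → {0,1} (was {0}); enqueue []
  #7 pop 6: in={0,1,2} → {0,1,2} (was {}); enqueue []

Fixpoint:
  val[0] = {0,1,2}
  val[1] = {0}
  val[2] = {0,1,2}
  val[3] = {0,1,2}
  val[4] = {0,1}
  val[5] = {0,1}
  val[6] = {0,1,2}

7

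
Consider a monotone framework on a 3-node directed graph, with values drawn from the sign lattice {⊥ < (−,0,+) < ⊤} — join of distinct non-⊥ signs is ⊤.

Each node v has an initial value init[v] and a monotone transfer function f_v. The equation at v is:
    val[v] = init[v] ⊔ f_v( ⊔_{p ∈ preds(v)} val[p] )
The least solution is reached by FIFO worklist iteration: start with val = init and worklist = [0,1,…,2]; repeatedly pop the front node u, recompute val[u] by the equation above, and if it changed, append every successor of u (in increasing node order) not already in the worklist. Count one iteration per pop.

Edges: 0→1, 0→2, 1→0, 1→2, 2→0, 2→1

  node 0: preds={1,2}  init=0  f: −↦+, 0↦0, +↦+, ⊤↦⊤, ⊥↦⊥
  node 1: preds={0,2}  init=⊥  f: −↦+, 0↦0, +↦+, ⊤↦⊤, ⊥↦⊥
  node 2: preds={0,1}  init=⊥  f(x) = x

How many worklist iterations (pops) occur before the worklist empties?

Trace (5 dequeues):
  [1] u=0 | in ⊥ | out 0 | ==
  [2] u=1 | in 0 | out 0 | prev ⊥ | push {0}
  [3] u=2 | in 0 | out 0 | prev ⊥ | push {1}
  [4] u=0 | in 0 | out 0 | ==
  [5] u=1 | in 0 | out 0 | ==

Converged values:
  [0] 0
  [1] 0
  [2] 0

5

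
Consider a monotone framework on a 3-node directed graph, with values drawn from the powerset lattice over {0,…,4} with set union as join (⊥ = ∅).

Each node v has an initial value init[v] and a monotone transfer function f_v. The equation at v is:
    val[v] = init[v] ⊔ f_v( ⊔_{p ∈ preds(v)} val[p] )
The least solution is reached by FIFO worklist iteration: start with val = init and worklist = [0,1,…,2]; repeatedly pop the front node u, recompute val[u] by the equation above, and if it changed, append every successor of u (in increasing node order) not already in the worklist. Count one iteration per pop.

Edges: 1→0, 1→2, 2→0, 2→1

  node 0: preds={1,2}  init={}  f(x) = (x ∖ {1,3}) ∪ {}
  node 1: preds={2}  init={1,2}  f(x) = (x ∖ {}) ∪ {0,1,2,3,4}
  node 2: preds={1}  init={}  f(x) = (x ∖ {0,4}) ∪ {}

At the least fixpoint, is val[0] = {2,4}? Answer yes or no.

Trace (5 dequeues):
  [1] u=0 | in {1,2} | out {2} | prev {} | push {}
  [2] u=1 | in {} | out {0,1,2,3,4} | prev {1,2} | push {0}
  [3] u=2 | in {0,1,2,3,4} | out {1,2,3} | prev {} | push {1}
  [4] u=0 | in {0,1,2,3,4} | out {0,2,4} | prev {2} | push {}
  [5] u=1 | in {1,2,3} | out {0,1,2,3,4} | ==

Converged values:
  [0] {0,2,4}
  [1] {0,1,2,3,4}
  [2] {1,2,3}

no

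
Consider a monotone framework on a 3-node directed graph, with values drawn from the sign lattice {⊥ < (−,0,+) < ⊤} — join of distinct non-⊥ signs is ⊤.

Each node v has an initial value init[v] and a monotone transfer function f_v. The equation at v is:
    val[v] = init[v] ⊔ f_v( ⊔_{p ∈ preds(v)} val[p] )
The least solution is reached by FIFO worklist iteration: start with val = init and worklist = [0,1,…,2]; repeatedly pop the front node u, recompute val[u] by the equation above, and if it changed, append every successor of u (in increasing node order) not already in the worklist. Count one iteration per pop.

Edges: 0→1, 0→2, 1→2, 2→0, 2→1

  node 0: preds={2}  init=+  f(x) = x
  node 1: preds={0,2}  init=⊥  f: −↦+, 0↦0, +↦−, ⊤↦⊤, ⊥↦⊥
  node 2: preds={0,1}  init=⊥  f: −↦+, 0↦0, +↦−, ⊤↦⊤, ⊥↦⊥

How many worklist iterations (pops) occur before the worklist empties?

6

Iteration log — 6 steps:
  step 1. node 0  ⊔preds=⊥  new=+  stable
  step 2. node 1  ⊔preds=+  new=−  old=⊥  +wl: 
  step 3. node 2  ⊔preds=⊤  new=⊤  old=⊥  +wl: 0,1
  step 4. node 0  ⊔preds=⊤  new=⊤  old=+  +wl: 2
  step 5. node 1  ⊔preds=⊤  new=⊤  old=−  +wl: 
  step 6. node 2  ⊔preds=⊤  new=⊤  stable

Least fixpoint reached:
  node 0: ⊤
  node 1: ⊤
  node 2: ⊤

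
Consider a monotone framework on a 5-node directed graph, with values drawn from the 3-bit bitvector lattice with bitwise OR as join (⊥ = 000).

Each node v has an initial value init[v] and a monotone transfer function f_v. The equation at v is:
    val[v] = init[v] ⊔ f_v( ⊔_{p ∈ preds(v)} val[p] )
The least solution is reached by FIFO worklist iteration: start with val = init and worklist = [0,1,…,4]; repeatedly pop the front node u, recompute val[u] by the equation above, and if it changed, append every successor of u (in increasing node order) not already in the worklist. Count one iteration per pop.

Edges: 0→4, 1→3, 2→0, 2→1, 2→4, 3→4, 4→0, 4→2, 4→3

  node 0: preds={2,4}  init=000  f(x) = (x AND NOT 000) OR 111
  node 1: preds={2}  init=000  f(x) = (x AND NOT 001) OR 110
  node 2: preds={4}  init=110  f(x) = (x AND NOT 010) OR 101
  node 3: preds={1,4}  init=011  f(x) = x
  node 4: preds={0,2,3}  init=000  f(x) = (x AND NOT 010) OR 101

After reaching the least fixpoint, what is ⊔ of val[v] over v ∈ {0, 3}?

111

Trace (9 dequeues):
  [1] u=0 | in 110 | out 111 | prev 000 | push {}
  [2] u=1 | in 110 | out 110 | prev 000 | push {}
  [3] u=2 | in 000 | out 111 | prev 110 | push {0,1}
  [4] u=3 | in 110 | out 111 | prev 011 | push {}
  [5] u=4 | in 111 | out 101 | prev 000 | push {2,3}
  [6] u=0 | in 111 | out 111 | ==
  [7] u=1 | in 111 | out 110 | ==
  [8] u=2 | in 101 | out 111 | ==
  [9] u=3 | in 111 | out 111 | ==

Converged values:
  [0] 111
  [1] 110
  [2] 111
  [3] 111
  [4] 101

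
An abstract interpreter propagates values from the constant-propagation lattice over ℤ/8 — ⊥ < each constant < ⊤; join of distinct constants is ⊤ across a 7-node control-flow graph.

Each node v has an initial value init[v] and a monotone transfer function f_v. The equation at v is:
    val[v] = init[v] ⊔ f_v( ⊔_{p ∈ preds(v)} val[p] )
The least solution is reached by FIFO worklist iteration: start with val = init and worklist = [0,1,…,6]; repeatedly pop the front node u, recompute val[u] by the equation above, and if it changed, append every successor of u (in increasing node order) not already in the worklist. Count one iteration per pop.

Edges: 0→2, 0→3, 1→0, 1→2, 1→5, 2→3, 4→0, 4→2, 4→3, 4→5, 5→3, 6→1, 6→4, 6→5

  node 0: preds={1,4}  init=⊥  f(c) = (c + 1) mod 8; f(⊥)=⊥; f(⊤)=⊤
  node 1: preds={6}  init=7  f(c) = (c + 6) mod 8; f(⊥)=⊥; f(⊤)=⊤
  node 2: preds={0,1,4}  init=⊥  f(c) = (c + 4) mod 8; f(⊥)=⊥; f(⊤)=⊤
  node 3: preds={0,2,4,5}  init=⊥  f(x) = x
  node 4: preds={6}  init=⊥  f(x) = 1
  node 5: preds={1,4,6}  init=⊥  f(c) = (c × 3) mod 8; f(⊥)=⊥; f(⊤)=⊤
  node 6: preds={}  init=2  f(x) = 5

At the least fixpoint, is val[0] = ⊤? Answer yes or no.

yes

Iteration log — 13 steps:
  step 1. node 0  ⊔preds=7  new=0  old=⊥  +wl: 
  step 2. node 1  ⊔preds=2  new=⊤  old=7  +wl: 0
  step 3. node 2  ⊔preds=⊤  new=⊤  old=⊥  +wl: 
  step 4. node 3  ⊔preds=⊤  new=⊤  old=⊥  +wl: 
  step 5. node 4  ⊔preds=2  new=1  old=⊥  +wl: 2,3
  step 6. node 5  ⊔preds=⊤  new=⊤  old=⊥  +wl: 
  step 7. node 6  ⊔preds=⊥  new=⊤  old=2  +wl: 1,4,5
  step 8. node 0  ⊔preds=⊤  new=⊤  old=0  +wl: 
  step 9. node 2  ⊔preds=⊤  new=⊤  stable
  step 10. node 3  ⊔preds=⊤  new=⊤  stable
  step 11. node 1  ⊔preds=⊤  new=⊤  stable
  step 12. node 4  ⊔preds=⊤  new=1  stable
  step 13. node 5  ⊔preds=⊤  new=⊤  stable

Least fixpoint reached:
  node 0: ⊤
  node 1: ⊤
  node 2: ⊤
  node 3: ⊤
  node 4: 1
  node 5: ⊤
  node 6: ⊤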